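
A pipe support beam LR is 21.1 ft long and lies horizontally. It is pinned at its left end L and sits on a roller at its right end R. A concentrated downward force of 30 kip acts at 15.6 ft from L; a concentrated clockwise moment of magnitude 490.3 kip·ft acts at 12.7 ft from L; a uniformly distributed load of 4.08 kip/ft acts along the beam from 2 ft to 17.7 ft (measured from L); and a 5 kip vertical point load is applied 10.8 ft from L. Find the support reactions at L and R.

Resultant of the distributed load: 4.08 × 15.7 = 64.056 kip at 9.85 ft from L.
Moments about L: R_y·21.1 − 30·15.6 − 490.3 − (4.08·15.7)·9.85 − 5·10.8 = 0 → R_y = 1643.2516/21.1 = 77.8792 ≈ 77.88 kip.
ΣF_y = 0: L_y + 77.8792 − 30 − 4.08·15.7 − 5 = 0 → L_y = 21.18 kip.
ΣF_x = 0: no horizontal applied forces, so L_x = 0.

L_x = 0, L_y = 21.18 kip, R_y = 77.88 kip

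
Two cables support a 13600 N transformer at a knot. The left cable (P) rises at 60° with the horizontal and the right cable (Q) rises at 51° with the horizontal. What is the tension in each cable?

T_P = 9168 N, T_Q = 7284 N

ΣF_x = 0: −T_P·cos60° + T_Q·cos51° = 0 → T_Q = 0.794508·T_P.
ΣF_y = 0: T_P·sin60° + T_Q·sin51° = 13600.
Substitute: T_P·(0.866025 + 0.794508·0.777146) = 13600 → T_P = 9167.67 ≈ 9168 N.
Then T_Q = 0.794508 × 9167.67 = 7284 N.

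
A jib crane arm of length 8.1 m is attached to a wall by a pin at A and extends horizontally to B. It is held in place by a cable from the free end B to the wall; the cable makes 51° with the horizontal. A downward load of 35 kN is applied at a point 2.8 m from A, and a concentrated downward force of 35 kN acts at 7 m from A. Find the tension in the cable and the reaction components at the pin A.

T = 54.49 kN, A_x = 34.29 kN, A_y = 27.65 kN

ΣM about A: T·sin51°·8.1 − 35·2.8 − 35·7 = 0 → T = 343/(8.1·0.777146) = 54.4887 ≈ 54.49 kN.
ΣF_x = 0: A_x − T·cos51° = 0 → A_x = 54.4887 × 0.62932 = 34.29 kN.
ΣF_y = 0: A_y + T·sin51° − 35 − 35 = 0 → A_y = 70 − 54.4887 × 0.777146 = 27.65 kN.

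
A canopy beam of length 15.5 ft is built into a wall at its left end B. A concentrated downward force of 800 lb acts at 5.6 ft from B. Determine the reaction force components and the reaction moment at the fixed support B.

B_x = 0, B_y = 800.0 lb, M_B = 4480 lb·ft

ΣF_x = 0: B_x = 0.
ΣF_y = 0: B_y − 800 = 0 → B_y = 800.0 lb.
ΣM about B: M_B − 800·5.6 = 0 → M_B = 4480 lb·ft.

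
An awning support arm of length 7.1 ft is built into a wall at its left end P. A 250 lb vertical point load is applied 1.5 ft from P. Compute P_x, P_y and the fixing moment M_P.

ΣF_x = 0: P_x = 0.
ΣF_y = 0: P_y − 250 = 0 → P_y = 250.0 lb.
ΣM about P: M_P − 250·1.5 = 0 → M_P = 375.0 lb·ft.

P_x = 0, P_y = 250.0 lb, M_P = 375.0 lb·ft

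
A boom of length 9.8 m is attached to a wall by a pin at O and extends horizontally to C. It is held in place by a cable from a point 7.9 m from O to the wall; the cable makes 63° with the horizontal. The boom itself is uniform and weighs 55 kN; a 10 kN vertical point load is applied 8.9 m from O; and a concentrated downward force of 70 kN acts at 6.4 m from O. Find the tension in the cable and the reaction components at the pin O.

ΣM about O: T·sin63°·7.9 − 55·4.9 − 10·8.9 − 70·6.4 = 0 → T = 806.5/(7.9·0.891007) = 114.577 ≈ 114.6 kN.
ΣF_x = 0: O_x − T·cos63° = 0 → O_x = 114.577 × 0.45399 = 52.02 kN.
ΣF_y = 0: O_y + T·sin63° − 55 − 10 − 70 = 0 → O_y = 135 − 114.577 × 0.891007 = 32.91 kN.

T = 114.6 kN, O_x = 52.02 kN, O_y = 32.91 kN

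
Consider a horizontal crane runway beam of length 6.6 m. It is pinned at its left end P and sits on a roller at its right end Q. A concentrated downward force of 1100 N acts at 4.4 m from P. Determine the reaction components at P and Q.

ΣM about P: Q_y·6.6 − 1100·4.4 = 0 → Q_y = 4840/6.6 = 733.333 ≈ 733.3 N.
ΣF_y = 0: P_y + 733.333 − 1100 = 0 → P_y = 366.7 N.
ΣF_x = 0: no horizontal applied forces, so P_x = 0.

P_x = 0, P_y = 366.7 N, Q_y = 733.3 N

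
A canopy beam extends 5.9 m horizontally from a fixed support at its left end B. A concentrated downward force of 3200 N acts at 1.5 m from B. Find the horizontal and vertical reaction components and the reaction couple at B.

B_x = 0, B_y = 3200 N, M_B = 4800 N·m

ΣF_x = 0: B_x = 0.
ΣF_y = 0: B_y − 3200 = 0 → B_y = 3200 N.
ΣM about B: M_B − 3200·1.5 = 0 → M_B = 4800 N·m.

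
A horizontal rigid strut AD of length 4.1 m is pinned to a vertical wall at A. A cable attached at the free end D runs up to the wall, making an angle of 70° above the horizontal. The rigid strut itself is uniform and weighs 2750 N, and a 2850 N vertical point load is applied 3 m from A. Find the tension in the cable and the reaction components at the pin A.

T = 3682 N, A_x = 1259 N, A_y = 2140 N

ΣM about A: T·sin70°·4.1 − 2750·2.05 − 2850·3 = 0 → T = 14187.5/(4.1·0.939693) = 3682.44 ≈ 3682 N.
ΣF_x = 0: A_x − T·cos70° = 0 → A_x = 3682.44 × 0.34202 = 1259 N.
ΣF_y = 0: A_y + T·sin70° − 2750 − 2850 = 0 → A_y = 5600 − 3682.44 × 0.939693 = 2140 N.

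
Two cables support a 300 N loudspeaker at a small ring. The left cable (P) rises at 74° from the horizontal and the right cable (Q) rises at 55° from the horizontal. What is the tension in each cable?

ΣF_x = 0: −T_P·cos74° + T_Q·cos55° = 0 → T_Q = 0.480559·T_P.
ΣF_y = 0: T_P·sin74° + T_Q·sin55° = 300.
Substitute: T_P·(0.961262 + 0.480559·0.819152) = 300 → T_P = 221.416 ≈ 221.4 N.
Then T_Q = 0.480559 × 221.416 = 106.4 N.

T_P = 221.4 N, T_Q = 106.4 N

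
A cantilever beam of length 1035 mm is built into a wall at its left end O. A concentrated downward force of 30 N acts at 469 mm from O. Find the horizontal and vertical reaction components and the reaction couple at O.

ΣF_x = 0: O_x = 0.
ΣF_y = 0: O_y − 30 = 0 → O_y = 30.00 N.
ΣM about O: M_O − 30·469 = 0 → M_O = 14070 N·mm.

O_x = 0, O_y = 30.00 N, M_O = 14070 N·mm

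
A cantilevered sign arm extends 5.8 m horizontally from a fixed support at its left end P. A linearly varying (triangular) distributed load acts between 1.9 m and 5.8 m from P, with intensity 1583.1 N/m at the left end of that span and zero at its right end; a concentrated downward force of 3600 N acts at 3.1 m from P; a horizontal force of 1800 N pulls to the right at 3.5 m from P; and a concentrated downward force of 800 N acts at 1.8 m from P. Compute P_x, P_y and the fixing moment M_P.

Resultant of the triangular load: ½ × 1583.1 × 3.9 = 3087.045 N, acting at 3.2 m from P (one-third of the span from the peak).
ΣF_x = 0: P_x + 1800 = 0 → P_x = -1800 N.
ΣF_y = 0: P_y − ½·1583.1·3.9 − 3600 − 800 = 0 → P_y = 7487 N.
ΣM about P: M_P − (½·1583.1·3.9)·3.2 − 3600·3.1 − 800·1.8 = 0 → M_P = 22480 N·m.

P_x = -1800 N, P_y = 7487 N, M_P = 22480 N·m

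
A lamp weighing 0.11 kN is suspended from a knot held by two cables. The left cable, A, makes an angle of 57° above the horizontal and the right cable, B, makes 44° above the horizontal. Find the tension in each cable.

ΣF_x = 0: −T_A·cos57° + T_B·cos44° = 0 → T_B = 0.757137·T_A.
ΣF_y = 0: T_A·sin57° + T_B·sin44° = 0.11.
Substitute: T_A·(0.838671 + 0.757137·0.694658) = 0.11 → T_A = 0.0806084 ≈ 0.08061 kN.
Then T_B = 0.757137 × 0.0806084 = 0.06103 kN.

T_A = 0.08061 kN, T_B = 0.06103 kN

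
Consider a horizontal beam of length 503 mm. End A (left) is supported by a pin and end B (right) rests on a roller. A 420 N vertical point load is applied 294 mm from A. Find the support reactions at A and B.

ΣM about A: B_y·503 − 420·294 = 0 → B_y = 123480/503 = 245.487 ≈ 245.5 N.
ΣF_y = 0: A_y + 245.487 − 420 = 0 → A_y = 174.5 N.
ΣF_x = 0: no horizontal applied forces, so A_x = 0.

A_x = 0, A_y = 174.5 N, B_y = 245.5 N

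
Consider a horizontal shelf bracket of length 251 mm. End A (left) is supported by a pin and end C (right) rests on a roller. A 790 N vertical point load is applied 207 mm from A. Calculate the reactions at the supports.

A_x = 0, A_y = 138.5 N, C_y = 651.5 N

ΣM about A: C_y·251 − 790·207 = 0 → C_y = 163530/251 = 651.514 ≈ 651.5 N.
ΣF_y = 0: A_y + 651.514 − 790 = 0 → A_y = 138.5 N.
ΣF_x = 0: no horizontal applied forces, so A_x = 0.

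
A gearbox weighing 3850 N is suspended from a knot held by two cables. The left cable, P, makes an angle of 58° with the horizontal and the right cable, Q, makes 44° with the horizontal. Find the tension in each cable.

ΣF_x = 0: −T_P·cos58° + T_Q·cos44° = 0 → T_Q = 0.736674·T_P.
ΣF_y = 0: T_P·sin58° + T_Q·sin44° = 3850.
Substitute: T_P·(0.848048 + 0.736674·0.694658) = 3850 → T_P = 2831.33 ≈ 2831 N.
Then T_Q = 0.736674 × 2831.33 = 2086 N.

T_P = 2831 N, T_Q = 2086 N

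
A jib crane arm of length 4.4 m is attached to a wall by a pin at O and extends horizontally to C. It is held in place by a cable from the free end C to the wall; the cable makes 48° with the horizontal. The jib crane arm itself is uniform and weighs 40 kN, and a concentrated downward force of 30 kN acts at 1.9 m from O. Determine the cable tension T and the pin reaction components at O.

T = 44.34 kN, O_x = 29.67 kN, O_y = 37.05 kN

ΣM about O: T·sin48°·4.4 − 40·2.2 − 30·1.9 = 0 → T = 145/(4.4·0.743145) = 44.3447 ≈ 44.34 kN.
ΣF_x = 0: O_x − T·cos48° = 0 → O_x = 44.3447 × 0.669131 = 29.67 kN.
ΣF_y = 0: O_y + T·sin48° − 40 − 30 = 0 → O_y = 70 − 44.3447 × 0.743145 = 37.05 kN.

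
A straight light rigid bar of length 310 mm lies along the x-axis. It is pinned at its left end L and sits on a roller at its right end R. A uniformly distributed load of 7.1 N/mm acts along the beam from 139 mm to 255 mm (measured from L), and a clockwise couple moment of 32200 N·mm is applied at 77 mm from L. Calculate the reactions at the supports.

L_x = 0, L_y = 196.3 N, R_y = 627.3 N

Resultant of the distributed load: 7.1 × 116 = 823.6 N at 197 mm from L.
Moments about L: R_y·310 − (7.1·116)·197 − 32200 = 0 → R_y = 194449.2/310 = 627.255 ≈ 627.3 N.
ΣF_y = 0: L_y + 627.255 − 7.1·116 = 0 → L_y = 196.3 N.
ΣF_x = 0: no horizontal applied forces, so L_x = 0.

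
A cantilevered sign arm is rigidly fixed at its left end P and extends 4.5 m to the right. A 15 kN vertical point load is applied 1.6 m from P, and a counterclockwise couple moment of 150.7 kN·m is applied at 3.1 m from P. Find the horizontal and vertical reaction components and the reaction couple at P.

ΣF_x = 0: P_x = 0.
ΣF_y = 0: P_y − 15 = 0 → P_y = 15.00 kN.
ΣM about P: M_P − 15·1.6 + 150.7 = 0 → M_P = -126.7 kN·m.

P_x = 0, P_y = 15.00 kN, M_P = -126.7 kN·m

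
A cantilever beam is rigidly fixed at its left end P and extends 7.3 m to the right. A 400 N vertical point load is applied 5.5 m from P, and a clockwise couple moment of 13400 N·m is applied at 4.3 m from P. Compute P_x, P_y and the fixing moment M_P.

ΣF_x = 0: P_x = 0.
ΣF_y = 0: P_y − 400 = 0 → P_y = 400.0 N.
ΣM about P: M_P − 400·5.5 − 13400 = 0 → M_P = 15600 N·m.

P_x = 0, P_y = 400.0 N, M_P = 15600 N·m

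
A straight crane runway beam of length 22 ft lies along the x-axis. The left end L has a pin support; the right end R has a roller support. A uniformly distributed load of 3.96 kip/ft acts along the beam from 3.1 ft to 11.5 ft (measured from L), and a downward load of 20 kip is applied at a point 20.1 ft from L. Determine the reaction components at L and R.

L_x = 0, L_y = 23.95 kip, R_y = 29.31 kip

Resultant of the distributed load: 3.96 × 8.4 = 33.264 kip at 7.3 ft from L.
Taking moments about L: R_y·22 − (3.96·8.4)·7.3 − 20·20.1 = 0 → R_y = 644.8272/22 = 29.3103 ≈ 29.31 kip.
ΣF_y = 0: L_y + 29.3103 − 3.96·8.4 − 20 = 0 → L_y = 23.95 kip.
ΣF_x = 0: no horizontal applied forces, so L_x = 0.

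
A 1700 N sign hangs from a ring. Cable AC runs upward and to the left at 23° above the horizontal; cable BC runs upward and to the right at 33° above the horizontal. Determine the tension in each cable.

ΣF_x = 0: −T_AC·cos23° + T_BC·cos33° = 0 → T_BC = 1.09758·T_AC.
ΣF_y = 0: T_AC·sin23° + T_BC·sin33° = 1700.
Substitute: T_AC·(0.390731 + 1.09758·0.544639) = 1700 → T_AC = 1719.75 ≈ 1720 N.
Then T_BC = 1.09758 × 1719.75 = 1888 N.

T_AC = 1720 N, T_BC = 1888 N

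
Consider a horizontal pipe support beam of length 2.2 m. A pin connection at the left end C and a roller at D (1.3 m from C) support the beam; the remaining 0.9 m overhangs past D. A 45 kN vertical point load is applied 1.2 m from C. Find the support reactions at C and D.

ΣM about C: D_y·1.3 − 45·1.2 = 0 → D_y = 54/1.3 = 41.5385 ≈ 41.54 kN.
ΣF_y = 0: C_y + 41.5385 − 45 = 0 → C_y = 3.462 kN.
ΣF_x = 0: no horizontal applied forces, so C_x = 0.

C_x = 0, C_y = 3.462 kN, D_y = 41.54 kN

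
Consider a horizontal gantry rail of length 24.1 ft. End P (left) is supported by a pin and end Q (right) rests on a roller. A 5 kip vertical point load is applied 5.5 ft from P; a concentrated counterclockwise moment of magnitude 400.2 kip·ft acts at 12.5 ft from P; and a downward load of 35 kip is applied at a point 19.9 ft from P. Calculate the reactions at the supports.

Moments about P: Q_y·24.1 − 5·5.5 + 400.2 − 35·19.9 = 0 → Q_y = 323.8/24.1 = 13.4357 ≈ 13.44 kip.
ΣF_y = 0: P_y + 13.4357 − 5 − 35 = 0 → P_y = 26.56 kip.
ΣF_x = 0: no horizontal applied forces, so P_x = 0.

P_x = 0, P_y = 26.56 kip, Q_y = 13.44 kip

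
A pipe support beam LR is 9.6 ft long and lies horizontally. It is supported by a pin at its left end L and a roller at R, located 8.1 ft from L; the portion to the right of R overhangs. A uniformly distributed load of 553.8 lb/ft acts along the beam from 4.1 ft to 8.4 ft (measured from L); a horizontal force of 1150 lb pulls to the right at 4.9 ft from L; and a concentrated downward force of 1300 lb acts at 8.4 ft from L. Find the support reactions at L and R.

Resultant of the distributed load: 553.8 × 4.3 = 2381.34 lb at 6.25 ft from L.
Taking moments about L: R_y·8.1 − (553.8·4.3)·6.25 − 1300·8.4 = 0 → R_y = 25803.375/8.1 = 3185.6 ≈ 3186 lb.
ΣF_y = 0: L_y + 3185.6 − 553.8·4.3 − 1300 = 0 → L_y = 495.7 lb.
ΣF_x = 0: L_x + 1150 = 0 → L_x = -1150 lb.

L_x = -1150 lb, L_y = 495.7 lb, R_y = 3186 lb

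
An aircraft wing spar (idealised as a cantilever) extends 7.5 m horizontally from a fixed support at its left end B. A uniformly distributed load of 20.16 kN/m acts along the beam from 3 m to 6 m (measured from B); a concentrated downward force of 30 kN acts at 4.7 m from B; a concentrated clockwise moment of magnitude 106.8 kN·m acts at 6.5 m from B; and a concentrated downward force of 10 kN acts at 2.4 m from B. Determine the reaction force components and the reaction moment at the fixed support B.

B_x = 0, B_y = 100.5 kN, M_B = 544.0 kN·m

Resultant of the distributed load: 20.16 × 3 = 60.48 kN at 4.5 m from B.
ΣF_x = 0: B_x = 0.
ΣF_y = 0: B_y − 20.16·3 − 30 − 10 = 0 → B_y = 100.5 kN.
ΣM about B: M_B − (20.16·3)·4.5 − 30·4.7 − 106.8 − 10·2.4 = 0 → M_B = 544.0 kN·m.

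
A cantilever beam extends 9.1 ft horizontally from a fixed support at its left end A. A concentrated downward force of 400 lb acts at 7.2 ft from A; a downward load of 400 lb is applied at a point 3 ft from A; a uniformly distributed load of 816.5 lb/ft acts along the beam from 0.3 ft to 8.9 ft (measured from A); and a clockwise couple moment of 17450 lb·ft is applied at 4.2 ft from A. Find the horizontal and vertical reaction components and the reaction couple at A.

A_x = 0, A_y = 7822 lb, M_A = 53830 lb·ft

Resultant of the distributed load: 816.5 × 8.6 = 7021.9 lb at 4.6 ft from A.
ΣF_x = 0: A_x = 0.
ΣF_y = 0: A_y − 400 − 400 − 816.5·8.6 = 0 → A_y = 7822 lb.
ΣM about A: M_A − 400·7.2 − 400·3 − (816.5·8.6)·4.6 − 17450 = 0 → M_A = 53830 lb·ft.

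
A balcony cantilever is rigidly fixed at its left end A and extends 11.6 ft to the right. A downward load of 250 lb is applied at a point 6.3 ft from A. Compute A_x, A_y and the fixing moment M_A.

ΣF_x = 0: A_x = 0.
ΣF_y = 0: A_y − 250 = 0 → A_y = 250.0 lb.
ΣM about A: M_A − 250·6.3 = 0 → M_A = 1575 lb·ft.

A_x = 0, A_y = 250.0 lb, M_A = 1575 lb·ft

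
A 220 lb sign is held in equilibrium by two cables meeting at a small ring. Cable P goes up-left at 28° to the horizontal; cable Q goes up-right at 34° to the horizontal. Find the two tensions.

T_P = 206.6 lb, T_Q = 220.0 lb

ΣF_x = 0: −T_P·cos28° + T_Q·cos34° = 0 → T_Q = 1.06503·T_P.
ΣF_y = 0: T_P·sin28° + T_Q·sin34° = 220.
Substitute: T_P·(0.469472 + 1.06503·0.559193) = 220 → T_P = 206.567 ≈ 206.6 lb.
Then T_Q = 1.06503 × 206.567 = 220.0 lb.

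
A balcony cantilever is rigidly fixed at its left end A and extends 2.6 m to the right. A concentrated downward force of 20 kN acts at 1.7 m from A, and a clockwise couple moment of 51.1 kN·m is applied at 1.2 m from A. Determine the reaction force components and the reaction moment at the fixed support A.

ΣF_x = 0: A_x = 0.
ΣF_y = 0: A_y − 20 = 0 → A_y = 20.00 kN.
ΣM about A: M_A − 20·1.7 − 51.1 = 0 → M_A = 85.10 kN·m.

A_x = 0, A_y = 20.00 kN, M_A = 85.10 kN·m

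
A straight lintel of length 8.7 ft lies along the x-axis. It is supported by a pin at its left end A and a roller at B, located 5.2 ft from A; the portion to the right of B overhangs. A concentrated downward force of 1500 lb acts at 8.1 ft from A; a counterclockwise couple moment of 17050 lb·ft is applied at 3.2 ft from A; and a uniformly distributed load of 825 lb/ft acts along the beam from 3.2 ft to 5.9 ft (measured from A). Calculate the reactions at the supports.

Resultant of the distributed load: 825 × 2.7 = 2227.5 lb at 4.55 ft from A.
ΣM about A: B_y·5.2 − 1500·8.1 + 17050 − (825·2.7)·4.55 = 0 → B_y = 5235.125/5.2 = 1006.75 ≈ 1007 lb.
ΣF_y = 0: A_y + 1006.75 − 1500 − 825·2.7 = 0 → A_y = 2721 lb.
ΣF_x = 0: no horizontal applied forces, so A_x = 0.

A_x = 0, A_y = 2721 lb, B_y = 1007 lb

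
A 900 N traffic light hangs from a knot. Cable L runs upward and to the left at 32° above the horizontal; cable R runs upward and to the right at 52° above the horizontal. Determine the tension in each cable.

T_L = 557.1 N, T_R = 767.4 N

ΣF_x = 0: −T_L·cos32° + T_R·cos52° = 0 → T_R = 1.37746·T_L.
ΣF_y = 0: T_L·sin32° + T_R·sin52° = 900.
Substitute: T_L·(0.529919 + 1.37746·0.788011) = 900 → T_L = 557.147 ≈ 557.1 N.
Then T_R = 1.37746 × 557.147 = 767.4 N.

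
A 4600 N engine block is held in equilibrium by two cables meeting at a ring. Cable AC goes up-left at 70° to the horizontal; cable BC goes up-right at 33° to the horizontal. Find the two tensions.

T_AC = 3959 N, T_BC = 1615 N

ΣF_x = 0: −T_AC·cos70° + T_BC·cos33° = 0 → T_BC = 0.407812·T_AC.
ΣF_y = 0: T_AC·sin70° + T_BC·sin33° = 4600.
Substitute: T_AC·(0.939693 + 0.407812·0.544639) = 4600 → T_AC = 3959.36 ≈ 3959 N.
Then T_BC = 0.407812 × 3959.36 = 1615 N.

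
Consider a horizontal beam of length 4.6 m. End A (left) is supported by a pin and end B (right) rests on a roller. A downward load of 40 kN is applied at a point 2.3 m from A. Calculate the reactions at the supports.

A_x = 0, A_y = 20.00 kN, B_y = 20.00 kN

Moments about A: B_y·4.6 − 40·2.3 = 0 → B_y = 92/4.6 = 20.00 kN.
ΣF_y = 0: A_y + 20 − 40 = 0 → A_y = 20.00 kN.
ΣF_x = 0: no horizontal applied forces, so A_x = 0.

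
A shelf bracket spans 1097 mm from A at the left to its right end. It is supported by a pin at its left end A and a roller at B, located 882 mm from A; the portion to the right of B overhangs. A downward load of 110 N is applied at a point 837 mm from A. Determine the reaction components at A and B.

A_x = 0, A_y = 5.612 N, B_y = 104.4 N

Taking moments about A: B_y·882 − 110·837 = 0 → B_y = 92070/882 = 104.388 ≈ 104.4 N.
ΣF_y = 0: A_y + 104.388 − 110 = 0 → A_y = 5.612 N.
ΣF_x = 0: no horizontal applied forces, so A_x = 0.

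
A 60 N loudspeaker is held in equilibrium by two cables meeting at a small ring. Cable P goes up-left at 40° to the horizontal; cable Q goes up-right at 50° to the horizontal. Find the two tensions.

ΣF_x = 0: −T_P·cos40° + T_Q·cos50° = 0 → T_Q = 1.19175·T_P.
ΣF_y = 0: T_P·sin40° + T_Q·sin50° = 60.
Substitute: T_P·(0.642788 + 1.19175·0.766044) = 60 → T_P = 38.5673 ≈ 38.57 N.
Then T_Q = 1.19175 × 38.5673 = 45.96 N.

T_P = 38.57 N, T_Q = 45.96 N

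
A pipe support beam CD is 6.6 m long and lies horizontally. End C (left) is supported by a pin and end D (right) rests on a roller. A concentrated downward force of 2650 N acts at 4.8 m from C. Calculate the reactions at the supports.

ΣM about C: D_y·6.6 − 2650·4.8 = 0 → D_y = 12720/6.6 = 1927.27 ≈ 1927 N.
ΣF_y = 0: C_y + 1927.27 − 2650 = 0 → C_y = 722.7 N.
ΣF_x = 0: no horizontal applied forces, so C_x = 0.

C_x = 0, C_y = 722.7 N, D_y = 1927 N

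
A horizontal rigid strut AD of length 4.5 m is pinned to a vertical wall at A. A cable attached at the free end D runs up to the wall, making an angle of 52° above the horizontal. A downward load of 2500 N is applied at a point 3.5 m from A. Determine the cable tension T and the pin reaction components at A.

ΣM about A: T·sin52°·4.5 − 2500·3.5 = 0 → T = 8750/(4.5·0.788011) = 2467.53 ≈ 2468 N.
ΣF_x = 0: A_x − T·cos52° = 0 → A_x = 2467.53 × 0.615661 = 1519 N.
ΣF_y = 0: A_y + T·sin52° − 2500 = 0 → A_y = 2500 − 2467.53 × 0.788011 = 555.6 N.

T = 2468 N, A_x = 1519 N, A_y = 555.6 N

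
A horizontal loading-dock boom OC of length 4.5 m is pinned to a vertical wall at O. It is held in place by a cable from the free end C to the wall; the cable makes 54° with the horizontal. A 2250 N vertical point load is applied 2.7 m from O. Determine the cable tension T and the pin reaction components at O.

T = 1669 N, O_x = 980.8 N, O_y = 900.0 N

ΣM about O: T·sin54°·4.5 − 2250·2.7 = 0 → T = 6075/(4.5·0.809017) = 1668.69 ≈ 1669 N.
ΣF_x = 0: O_x − T·cos54° = 0 → O_x = 1668.69 × 0.587785 = 980.8 N.
ΣF_y = 0: O_y + T·sin54° − 2250 = 0 → O_y = 2250 − 1668.69 × 0.809017 = 900.0 N.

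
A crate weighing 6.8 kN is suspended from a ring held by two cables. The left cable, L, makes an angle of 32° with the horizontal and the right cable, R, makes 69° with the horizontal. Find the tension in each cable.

T_L = 2.483 kN, T_R = 5.875 kN

ΣF_x = 0: −T_L·cos32° + T_R·cos69° = 0 → T_R = 2.36642·T_L.
ΣF_y = 0: T_L·sin32° + T_R·sin69° = 6.8.
Substitute: T_L·(0.529919 + 2.36642·0.93358) = 6.8 → T_L = 2.48251 ≈ 2.483 kN.
Then T_R = 2.36642 × 2.48251 = 5.875 kN.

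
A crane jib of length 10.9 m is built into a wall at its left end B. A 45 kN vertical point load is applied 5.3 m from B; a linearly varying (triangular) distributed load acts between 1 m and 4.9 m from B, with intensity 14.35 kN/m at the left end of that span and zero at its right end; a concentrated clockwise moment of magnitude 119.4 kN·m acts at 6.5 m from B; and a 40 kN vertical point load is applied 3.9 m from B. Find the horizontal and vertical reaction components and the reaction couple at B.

Resultant of the triangular load: ½ × 14.35 × 3.9 = 27.9825 kN, acting at 2.3 m from B (one-third of the span from the peak).
ΣF_x = 0: B_x = 0.
ΣF_y = 0: B_y − 45 − ½·14.35·3.9 − 40 = 0 → B_y = 113.0 kN.
ΣM about B: M_B − 45·5.3 − (½·14.35·3.9)·2.3 − 119.4 − 40·3.9 = 0 → M_B = 578.3 kN·m.

B_x = 0, B_y = 113.0 kN, M_B = 578.3 kN·m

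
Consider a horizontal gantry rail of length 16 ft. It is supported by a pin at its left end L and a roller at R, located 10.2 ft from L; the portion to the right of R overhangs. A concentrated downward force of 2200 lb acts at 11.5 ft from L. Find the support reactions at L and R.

L_x = 0, L_y = -280.4 lb, R_y = 2480 lb

Moments about L: R_y·10.2 − 2200·11.5 = 0 → R_y = 25300/10.2 = 2480.39 ≈ 2480 lb.
ΣF_y = 0: L_y + 2480.39 − 2200 = 0 → L_y = -280.4 lb.
ΣF_x = 0: no horizontal applied forces, so L_x = 0.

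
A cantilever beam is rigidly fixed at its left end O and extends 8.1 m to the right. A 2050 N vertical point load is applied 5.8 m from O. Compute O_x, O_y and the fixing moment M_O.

ΣF_x = 0: O_x = 0.
ΣF_y = 0: O_y − 2050 = 0 → O_y = 2050 N.
ΣM about O: M_O − 2050·5.8 = 0 → M_O = 11890 N·m.

O_x = 0, O_y = 2050 N, M_O = 11890 N·m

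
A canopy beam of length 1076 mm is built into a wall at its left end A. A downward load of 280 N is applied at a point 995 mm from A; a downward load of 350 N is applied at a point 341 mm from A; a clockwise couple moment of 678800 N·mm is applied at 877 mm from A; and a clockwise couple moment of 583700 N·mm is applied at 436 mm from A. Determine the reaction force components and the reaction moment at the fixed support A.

A_x = 0, A_y = 630.0 N, M_A = 1660000 N·mm

ΣF_x = 0: A_x = 0.
ΣF_y = 0: A_y − 280 − 350 = 0 → A_y = 630.0 N.
ΣM about A: M_A − 280·995 − 350·341 − 678800 − 583700 = 0 → M_A = 1660000 N·mm.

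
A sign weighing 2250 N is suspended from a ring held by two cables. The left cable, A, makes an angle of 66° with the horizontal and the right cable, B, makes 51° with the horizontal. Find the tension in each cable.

T_A = 1589 N, T_B = 1027 N

ΣF_x = 0: −T_A·cos66° + T_B·cos51° = 0 → T_B = 0.646311·T_A.
ΣF_y = 0: T_A·sin66° + T_B·sin51° = 2250.
Substitute: T_A·(0.913545 + 0.646311·0.777146) = 2250 → T_A = 1589.18 ≈ 1589 N.
Then T_B = 0.646311 × 1589.18 = 1027 N.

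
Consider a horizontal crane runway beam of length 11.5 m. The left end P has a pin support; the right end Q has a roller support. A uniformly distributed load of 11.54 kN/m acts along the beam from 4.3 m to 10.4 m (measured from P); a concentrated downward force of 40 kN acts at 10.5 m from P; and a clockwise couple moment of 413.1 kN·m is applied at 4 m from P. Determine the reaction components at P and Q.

P_x = 0, P_y = -7.040 kN, Q_y = 117.4 kN

Resultant of the distributed load: 11.54 × 6.1 = 70.394 kN at 7.35 m from P.
ΣM about P: Q_y·11.5 − (11.54·6.1)·7.35 − 40·10.5 − 413.1 = 0 → Q_y = 1350.4959/11.5 = 117.434 ≈ 117.4 kN.
ΣF_y = 0: P_y + 117.434 − 11.54·6.1 − 40 = 0 → P_y = -7.040 kN.
ΣF_x = 0: no horizontal applied forces, so P_x = 0.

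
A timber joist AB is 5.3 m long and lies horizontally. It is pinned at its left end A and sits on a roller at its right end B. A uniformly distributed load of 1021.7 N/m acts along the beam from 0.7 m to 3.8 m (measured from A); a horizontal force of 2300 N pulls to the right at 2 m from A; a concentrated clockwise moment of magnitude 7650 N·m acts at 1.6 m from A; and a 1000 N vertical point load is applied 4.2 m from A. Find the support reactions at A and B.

Resultant of the distributed load: 1021.7 × 3.1 = 3167.27 N at 2.25 m from A.
ΣM about A: B_y·5.3 − (1021.7·3.1)·2.25 − 7650 − 1000·4.2 = 0 → B_y = 18976.3575/5.3 = 3580.44 ≈ 3580 N.
ΣF_y = 0: A_y + 3580.44 − 1021.7·3.1 − 1000 = 0 → A_y = 586.8 N.
ΣF_x = 0: A_x + 2300 = 0 → A_x = -2300 N.

A_x = -2300 N, A_y = 586.8 N, B_y = 3580 N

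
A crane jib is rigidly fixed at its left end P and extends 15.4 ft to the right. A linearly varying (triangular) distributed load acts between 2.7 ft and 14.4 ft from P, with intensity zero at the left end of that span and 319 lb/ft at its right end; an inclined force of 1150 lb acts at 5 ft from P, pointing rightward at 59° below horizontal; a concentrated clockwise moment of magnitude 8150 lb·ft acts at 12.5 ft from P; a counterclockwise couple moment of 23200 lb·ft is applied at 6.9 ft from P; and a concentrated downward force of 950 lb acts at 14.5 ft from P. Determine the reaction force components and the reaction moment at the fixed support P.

Resultant of the triangular load: ½ × 319 × 11.7 = 1866.15 lb, acting at 10.5 ft from P (one-third of the span from the peak).
ΣF_x = 0: P_x + 1150·cos59° = 0 → P_x = -592.3 lb.
ΣF_y = 0: P_y − ½·319·11.7 − 1150·sin59° − 950 = 0 → P_y = 3802 lb.
ΣM about P: M_P − (½·319·11.7)·10.5 − 1150·sin59°·5 − 8150 + 23200 − 950·14.5 = 0 → M_P = 23250 lb·ft.

P_x = -592.3 lb, P_y = 3802 lb, M_P = 23250 lb·ft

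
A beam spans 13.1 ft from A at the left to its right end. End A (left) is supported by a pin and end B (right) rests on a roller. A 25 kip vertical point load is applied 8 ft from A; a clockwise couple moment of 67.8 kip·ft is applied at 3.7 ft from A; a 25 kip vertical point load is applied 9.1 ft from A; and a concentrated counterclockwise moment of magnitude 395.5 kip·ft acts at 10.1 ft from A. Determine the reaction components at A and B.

Moments about A: B_y·13.1 − 25·8 − 67.8 − 25·9.1 + 395.5 = 0 → B_y = 99.8/13.1 = 7.61832 ≈ 7.618 kip.
ΣF_y = 0: A_y + 7.61832 − 25 − 25 = 0 → A_y = 42.38 kip.
ΣF_x = 0: no horizontal applied forces, so A_x = 0.

A_x = 0, A_y = 42.38 kip, B_y = 7.618 kip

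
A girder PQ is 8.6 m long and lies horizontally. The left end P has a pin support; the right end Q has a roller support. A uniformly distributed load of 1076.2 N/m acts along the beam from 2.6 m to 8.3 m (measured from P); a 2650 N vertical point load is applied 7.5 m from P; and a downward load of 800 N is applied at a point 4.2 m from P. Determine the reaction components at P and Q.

Resultant of the distributed load: 1076.2 × 5.7 = 6134.34 N at 5.45 m from P.
ΣM about P: Q_y·8.6 − (1076.2·5.7)·5.45 − 2650·7.5 − 800·4.2 = 0 → Q_y = 56667.153/8.6 = 6589.2 ≈ 6589 N.
ΣF_y = 0: P_y + 6589.2 − 1076.2·5.7 − 2650 − 800 = 0 → P_y = 2995 N.
ΣF_x = 0: no horizontal applied forces, so P_x = 0.

P_x = 0, P_y = 2995 N, Q_y = 6589 N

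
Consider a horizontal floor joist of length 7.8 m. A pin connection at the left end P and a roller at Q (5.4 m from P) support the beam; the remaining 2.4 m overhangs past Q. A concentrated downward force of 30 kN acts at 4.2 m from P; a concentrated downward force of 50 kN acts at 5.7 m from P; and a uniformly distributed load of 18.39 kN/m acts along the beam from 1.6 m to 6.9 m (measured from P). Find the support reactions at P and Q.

Resultant of the distributed load: 18.39 × 5.3 = 97.467 kN at 4.25 m from P.
Taking moments about P: Q_y·5.4 − 30·4.2 − 50·5.7 − (18.39·5.3)·4.25 = 0 → Q_y = 825.23475/5.4 = 152.821 ≈ 152.8 kN.
ΣF_y = 0: P_y + 152.821 − 30 − 50 − 18.39·5.3 = 0 → P_y = 24.65 kN.
ΣF_x = 0: no horizontal applied forces, so P_x = 0.

P_x = 0, P_y = 24.65 kN, Q_y = 152.8 kN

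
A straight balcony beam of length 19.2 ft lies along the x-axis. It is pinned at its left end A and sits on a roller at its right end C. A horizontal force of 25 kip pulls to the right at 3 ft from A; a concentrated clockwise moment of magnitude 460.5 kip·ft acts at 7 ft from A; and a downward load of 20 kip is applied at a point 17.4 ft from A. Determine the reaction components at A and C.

ΣM about A: C_y·19.2 − 460.5 − 20·17.4 = 0 → C_y = 808.5/19.2 = 42.1094 ≈ 42.11 kip.
ΣF_y = 0: A_y + 42.1094 − 20 = 0 → A_y = -22.11 kip.
ΣF_x = 0: A_x + 25 = 0 → A_x = -25.00 kip.

A_x = -25.00 kip, A_y = -22.11 kip, C_y = 42.11 kip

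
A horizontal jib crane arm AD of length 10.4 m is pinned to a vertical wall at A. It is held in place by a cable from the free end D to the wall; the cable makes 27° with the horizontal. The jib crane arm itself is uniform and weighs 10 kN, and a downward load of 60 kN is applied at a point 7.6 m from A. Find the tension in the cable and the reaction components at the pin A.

T = 107.6 kN, A_x = 95.87 kN, A_y = 21.15 kN

ΣM about A: T·sin27°·10.4 − 10·5.2 − 60·7.6 = 0 → T = 508/(10.4·0.45399) = 107.593 ≈ 107.6 kN.
ΣF_x = 0: A_x − T·cos27° = 0 → A_x = 107.593 × 0.891007 = 95.87 kN.
ΣF_y = 0: A_y + T·sin27° − 10 − 60 = 0 → A_y = 70 − 107.593 × 0.45399 = 21.15 kN.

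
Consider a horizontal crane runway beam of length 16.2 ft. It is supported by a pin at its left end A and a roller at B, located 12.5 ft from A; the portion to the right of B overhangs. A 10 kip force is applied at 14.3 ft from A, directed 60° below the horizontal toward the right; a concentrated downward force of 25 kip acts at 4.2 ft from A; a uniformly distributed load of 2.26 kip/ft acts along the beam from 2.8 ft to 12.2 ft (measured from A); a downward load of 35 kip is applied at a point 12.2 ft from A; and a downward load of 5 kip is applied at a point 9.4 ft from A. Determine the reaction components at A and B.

Resultant of the distributed load: 2.26 × 9.4 = 21.244 kip at 7.5 ft from A.
ΣM about A: B_y·12.5 − 10·sin60°·14.3 − 25·4.2 − (2.26·9.4)·7.5 − 35·12.2 − 5·9.4 = 0 → B_y = 862.172/12.5 = 68.9738 ≈ 68.97 kip.
ΣF_y = 0: A_y + 68.9738 − 10·sin60° − 25 − 2.26·9.4 − 35 − 5 = 0 → A_y = 25.93 kip.
ΣF_x = 0: A_x + 10·cos60° = 0 → A_x = -5.000 kip.

A_x = -5.000 kip, A_y = 25.93 kip, B_y = 68.97 kip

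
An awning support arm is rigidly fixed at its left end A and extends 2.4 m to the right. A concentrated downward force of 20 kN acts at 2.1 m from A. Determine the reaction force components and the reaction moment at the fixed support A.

A_x = 0, A_y = 20.00 kN, M_A = 42.00 kN·m

ΣF_x = 0: A_x = 0.
ΣF_y = 0: A_y − 20 = 0 → A_y = 20.00 kN.
ΣM about A: M_A − 20·2.1 = 0 → M_A = 42.00 kN·m.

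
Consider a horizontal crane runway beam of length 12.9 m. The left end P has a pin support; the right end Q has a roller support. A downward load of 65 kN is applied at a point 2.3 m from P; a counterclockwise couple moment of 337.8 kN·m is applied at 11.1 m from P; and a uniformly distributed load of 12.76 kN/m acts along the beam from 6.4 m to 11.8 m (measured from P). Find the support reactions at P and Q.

Resultant of the distributed load: 12.76 × 5.4 = 68.904 kN at 9.1 m from P.
Taking moments about P: Q_y·12.9 − 65·2.3 + 337.8 − (12.76·5.4)·9.1 = 0 → Q_y = 438.7264/12.9 = 34.0098 ≈ 34.01 kN.
ΣF_y = 0: P_y + 34.0098 − 65 − 12.76·5.4 = 0 → P_y = 99.89 kN.
ΣF_x = 0: no horizontal applied forces, so P_x = 0.

P_x = 0, P_y = 99.89 kN, Q_y = 34.01 kN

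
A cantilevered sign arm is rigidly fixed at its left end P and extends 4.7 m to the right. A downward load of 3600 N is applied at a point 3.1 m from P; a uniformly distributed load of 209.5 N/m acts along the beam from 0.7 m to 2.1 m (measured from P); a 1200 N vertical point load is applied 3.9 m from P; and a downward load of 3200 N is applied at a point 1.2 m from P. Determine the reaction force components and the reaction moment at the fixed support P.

Resultant of the distributed load: 209.5 × 1.4 = 293.3 N at 1.4 m from P.
ΣF_x = 0: P_x = 0.
ΣF_y = 0: P_y − 3600 − 209.5·1.4 − 1200 − 3200 = 0 → P_y = 8293 N.
ΣM about P: M_P − 3600·3.1 − (209.5·1.4)·1.4 − 1200·3.9 − 3200·1.2 = 0 → M_P = 20090 N·m.

P_x = 0, P_y = 8293 N, M_P = 20090 N·m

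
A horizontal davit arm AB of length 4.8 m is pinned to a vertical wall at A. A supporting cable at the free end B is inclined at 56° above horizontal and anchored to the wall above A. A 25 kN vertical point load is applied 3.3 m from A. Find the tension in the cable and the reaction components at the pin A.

T = 20.73 kN, A_x = 11.59 kN, A_y = 7.812 kN

ΣM about A: T·sin56°·4.8 − 25·3.3 = 0 → T = 82.5/(4.8·0.829038) = 20.7319 ≈ 20.73 kN.
ΣF_x = 0: A_x − T·cos56° = 0 → A_x = 20.7319 × 0.559193 = 11.59 kN.
ΣF_y = 0: A_y + T·sin56° − 25 = 0 → A_y = 25 − 20.7319 × 0.829038 = 7.812 kN.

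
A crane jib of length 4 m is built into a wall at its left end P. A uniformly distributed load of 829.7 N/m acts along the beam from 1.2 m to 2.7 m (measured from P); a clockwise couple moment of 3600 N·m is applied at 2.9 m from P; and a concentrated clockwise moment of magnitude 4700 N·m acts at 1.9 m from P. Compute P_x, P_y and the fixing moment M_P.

P_x = 0, P_y = 1245 N, M_P = 10730 N·m

Resultant of the distributed load: 829.7 × 1.5 = 1244.55 N at 1.95 m from P.
ΣF_x = 0: P_x = 0.
ΣF_y = 0: P_y − 829.7·1.5 = 0 → P_y = 1245 N.
ΣM about P: M_P − (829.7·1.5)·1.95 − 3600 − 4700 = 0 → M_P = 10730 N·m.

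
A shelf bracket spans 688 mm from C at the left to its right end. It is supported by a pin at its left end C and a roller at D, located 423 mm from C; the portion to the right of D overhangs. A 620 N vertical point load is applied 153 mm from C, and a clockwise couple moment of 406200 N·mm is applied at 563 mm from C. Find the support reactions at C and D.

C_x = 0, C_y = -564.5 N, D_y = 1185 N

Moments about C: D_y·423 − 620·153 − 406200 = 0 → D_y = 501060/423 = 1184.54 ≈ 1185 N.
ΣF_y = 0: C_y + 1184.54 − 620 = 0 → C_y = -564.5 N.
ΣF_x = 0: no horizontal applied forces, so C_x = 0.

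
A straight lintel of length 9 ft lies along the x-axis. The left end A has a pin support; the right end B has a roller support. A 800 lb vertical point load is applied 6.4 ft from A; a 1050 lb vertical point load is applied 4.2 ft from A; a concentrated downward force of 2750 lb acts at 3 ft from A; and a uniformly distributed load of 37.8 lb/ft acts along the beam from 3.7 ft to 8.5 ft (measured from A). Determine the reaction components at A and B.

A_x = 0, A_y = 2683 lb, B_y = 2099 lb

Resultant of the distributed load: 37.8 × 4.8 = 181.44 lb at 6.1 ft from A.
Moments about A: B_y·9 − 800·6.4 − 1050·4.2 − 2750·3 − (37.8·4.8)·6.1 = 0 → B_y = 18886.784/9 = 2098.53 ≈ 2099 lb.
ΣF_y = 0: A_y + 2098.53 − 800 − 1050 − 2750 − 37.8·4.8 = 0 → A_y = 2683 lb.
ΣF_x = 0: no horizontal applied forces, so A_x = 0.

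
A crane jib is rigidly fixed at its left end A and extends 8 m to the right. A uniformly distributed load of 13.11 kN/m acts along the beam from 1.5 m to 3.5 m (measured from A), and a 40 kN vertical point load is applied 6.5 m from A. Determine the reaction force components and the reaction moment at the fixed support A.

Resultant of the distributed load: 13.11 × 2 = 26.22 kN at 2.5 m from A.
ΣF_x = 0: A_x = 0.
ΣF_y = 0: A_y − 13.11·2 − 40 = 0 → A_y = 66.22 kN.
ΣM about A: M_A − (13.11·2)·2.5 − 40·6.5 = 0 → M_A = 325.6 kN·m.

A_x = 0, A_y = 66.22 kN, M_A = 325.6 kN·m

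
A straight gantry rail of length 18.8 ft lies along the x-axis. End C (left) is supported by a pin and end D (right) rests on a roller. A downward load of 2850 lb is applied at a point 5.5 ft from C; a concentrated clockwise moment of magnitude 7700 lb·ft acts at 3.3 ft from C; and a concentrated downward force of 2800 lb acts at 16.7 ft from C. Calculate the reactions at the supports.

C_x = 0, C_y = 1919 lb, D_y = 3731 lb

Taking moments about C: D_y·18.8 − 2850·5.5 − 7700 − 2800·16.7 = 0 → D_y = 70135/18.8 = 3730.59 ≈ 3731 lb.
ΣF_y = 0: C_y + 3730.59 − 2850 − 2800 = 0 → C_y = 1919 lb.
ΣF_x = 0: no horizontal applied forces, so C_x = 0.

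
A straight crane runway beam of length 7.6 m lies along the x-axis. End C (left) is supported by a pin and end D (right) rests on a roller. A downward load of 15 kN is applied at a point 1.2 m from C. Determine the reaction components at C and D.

ΣM about C: D_y·7.6 − 15·1.2 = 0 → D_y = 18/7.6 = 2.36842 ≈ 2.368 kN.
ΣF_y = 0: C_y + 2.36842 − 15 = 0 → C_y = 12.63 kN.
ΣF_x = 0: no horizontal applied forces, so C_x = 0.

C_x = 0, C_y = 12.63 kN, D_y = 2.368 kN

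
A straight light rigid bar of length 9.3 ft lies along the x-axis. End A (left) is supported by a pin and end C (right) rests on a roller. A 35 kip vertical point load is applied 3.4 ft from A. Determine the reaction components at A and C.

Moments about A: C_y·9.3 − 35·3.4 = 0 → C_y = 119/9.3 = 12.7957 ≈ 12.80 kip.
ΣF_y = 0: A_y + 12.7957 − 35 = 0 → A_y = 22.20 kip.
ΣF_x = 0: no horizontal applied forces, so A_x = 0.

A_x = 0, A_y = 22.20 kip, C_y = 12.80 kip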